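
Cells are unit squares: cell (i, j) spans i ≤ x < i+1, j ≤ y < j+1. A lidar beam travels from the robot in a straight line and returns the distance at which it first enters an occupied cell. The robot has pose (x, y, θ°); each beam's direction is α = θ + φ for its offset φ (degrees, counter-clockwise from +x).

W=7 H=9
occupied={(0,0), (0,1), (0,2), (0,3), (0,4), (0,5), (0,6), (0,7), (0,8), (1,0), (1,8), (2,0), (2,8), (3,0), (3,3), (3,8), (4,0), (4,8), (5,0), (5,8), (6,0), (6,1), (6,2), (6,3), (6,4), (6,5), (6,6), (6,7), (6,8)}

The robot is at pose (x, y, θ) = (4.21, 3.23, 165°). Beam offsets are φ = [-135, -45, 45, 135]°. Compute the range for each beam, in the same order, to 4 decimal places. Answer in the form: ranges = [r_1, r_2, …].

ranges = [2.0669, 0.4200, 0.2425, 2.5750]

beam 1: φ=-135°, α=30°
  direction (0.8660, 0.5000); cell (4,3); t to first gridline: x 0.9122, y 1.5400 (then +1.1547 / +2.0000)
    (5,3) via x @ 0.9122
    (5,4) via y @ 1.5400
    (6,4) via x @ 2.0669  # hit
  → r_1 = 2.0669
beam 2: φ=-45°, α=120°
  direction (-0.5000, 0.8660); cell (4,3); t to first gridline: x 0.4200, y 0.8891 (then +2.0000 / +1.1547)
    (3,3) via x @ 0.4200  # hit
  → r_2 = 0.4200
beam 3: φ=45°, α=210°
  direction (-0.8660, -0.5000); cell (4,3); t to first gridline: x 0.2425, y 0.4600 (then +1.1547 / +2.0000)
    (3,3) via x @ 0.2425  # hit
  → r_3 = 0.2425
beam 4: φ=135°, α=300°
  direction (0.5000, -0.8660); cell (4,3); t to first gridline: x 1.5800, y 0.2656 (then +2.0000 / +1.1547)
    (4,2) via y @ 0.2656
    (4,1) via y @ 1.4203
    (5,1) via x @ 1.5800
    (5,0) via y @ 2.5750  # hit
  → r_4 = 2.5750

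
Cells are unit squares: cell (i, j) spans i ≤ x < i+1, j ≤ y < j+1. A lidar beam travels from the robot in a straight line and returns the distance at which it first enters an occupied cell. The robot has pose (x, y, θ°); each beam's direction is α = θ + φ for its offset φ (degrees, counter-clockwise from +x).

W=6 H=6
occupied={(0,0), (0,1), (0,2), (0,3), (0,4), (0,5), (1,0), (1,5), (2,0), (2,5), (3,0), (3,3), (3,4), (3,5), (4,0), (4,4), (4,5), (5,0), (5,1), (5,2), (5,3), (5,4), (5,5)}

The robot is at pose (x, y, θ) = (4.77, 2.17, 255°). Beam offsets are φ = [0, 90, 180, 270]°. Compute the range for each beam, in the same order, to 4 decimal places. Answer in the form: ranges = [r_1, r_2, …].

beam 1: φ=0°, α=255°
  dir = (cos 255°, sin 255°) = (-0.2588, -0.9659); from cell (4,2)
  next x-line at t=2.9751, next y-line at t=0.1760; Δt_x=3.8637, Δt_y=1.0353
    y: enter (4,1) at t=0.1760
    y: enter (4,0) at t=1.2113 ← occupied
  → r_1 = 1.2113
beam 2: φ=90°, α=345°
  dir = (cos 345°, sin 345°) = (0.9659, -0.2588); from cell (4,2)
  next x-line at t=0.2381, next y-line at t=0.6568; Δt_x=1.0353, Δt_y=3.8637
    x: enter (5,2) at t=0.2381 ← occupied
  → r_2 = 0.2381
beam 3: φ=180°, α=75°
  dir = (cos 75°, sin 75°) = (0.2588, 0.9659); from cell (4,2)
  next x-line at t=0.8887, next y-line at t=0.8593; Δt_x=3.8637, Δt_y=1.0353
    y: enter (4,3) at t=0.8593
    x: enter (5,3) at t=0.8887 ← occupied
  → r_3 = 0.8887
beam 4: φ=270°, α=165°
  dir = (cos 165°, sin 165°) = (-0.9659, 0.2588); from cell (4,2)
  next x-line at t=0.7972, next y-line at t=3.2069; Δt_x=1.0353, Δt_y=3.8637
    x: enter (3,2) at t=0.7972
    x: enter (2,2) at t=1.8324
    x: enter (1,2) at t=2.8677
    y: enter (1,3) at t=3.2069
    x: enter (0,3) at t=3.9030 ← occupied
  → r_4 = 3.9030

ranges = [1.2113, 0.2381, 0.8887, 3.9030]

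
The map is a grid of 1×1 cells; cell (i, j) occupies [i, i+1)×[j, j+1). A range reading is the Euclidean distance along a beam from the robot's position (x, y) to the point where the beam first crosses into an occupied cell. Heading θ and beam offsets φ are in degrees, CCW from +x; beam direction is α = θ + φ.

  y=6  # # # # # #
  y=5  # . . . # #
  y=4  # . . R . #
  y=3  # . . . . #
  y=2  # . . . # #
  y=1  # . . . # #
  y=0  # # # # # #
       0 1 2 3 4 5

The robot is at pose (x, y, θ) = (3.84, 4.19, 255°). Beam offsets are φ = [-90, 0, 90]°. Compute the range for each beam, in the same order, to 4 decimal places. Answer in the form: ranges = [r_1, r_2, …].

beam 1: φ=-90°, α=165°
  cosα=-0.9659 sinα=0.2588 | (3,4) | tMaxX 0.8696 tMaxY 3.1296 | tΔX 1.0353 tΔY 3.8637
    t=0.8696 [x] (2,4)
    t=1.9049 [x] (1,4)
    t=2.9402 [x] (0,4) — stop
  → r_1 = 2.9402
beam 2: φ=0°, α=255°
  cosα=-0.2588 sinα=-0.9659 | (3,4) | tMaxX 3.2455 tMaxY 0.1967 | tΔX 3.8637 tΔY 1.0353
    t=0.1967 [y] (3,3)
    t=1.2320 [y] (3,2)
    t=2.2673 [y] (3,1)
    t=3.2455 [x] (2,1)
    t=3.3025 [y] (2,0) — stop
  → r_2 = 3.3025
beam 3: φ=90°, α=345°
  cosα=0.9659 sinα=-0.2588 | (3,4) | tMaxX 0.1656 tMaxY 0.7341 | tΔX 1.0353 tΔY 3.8637
    t=0.1656 [x] (4,4)
    t=0.7341 [y] (4,3)
    t=1.2009 [x] (5,3) — stop
  → r_3 = 1.2009

ranges = [2.9402, 3.3025, 1.2009]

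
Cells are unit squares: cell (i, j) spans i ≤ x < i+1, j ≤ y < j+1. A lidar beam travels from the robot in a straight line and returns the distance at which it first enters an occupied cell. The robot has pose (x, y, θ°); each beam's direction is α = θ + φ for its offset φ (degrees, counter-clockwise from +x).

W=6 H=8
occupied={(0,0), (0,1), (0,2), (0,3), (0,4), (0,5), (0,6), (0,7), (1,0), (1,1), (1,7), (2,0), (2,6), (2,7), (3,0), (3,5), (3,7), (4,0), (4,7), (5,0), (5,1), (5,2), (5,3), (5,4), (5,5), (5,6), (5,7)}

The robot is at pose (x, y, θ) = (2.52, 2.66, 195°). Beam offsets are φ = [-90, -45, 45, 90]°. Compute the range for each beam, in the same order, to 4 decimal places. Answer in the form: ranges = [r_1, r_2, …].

beam 1: φ=-90°, α=105°
  direction (-0.2588, 0.9659); cell (2,2); t to first gridline: x 2.0091, y 0.3520 (then +3.8637 / +1.0353)
    (2,3) via y @ 0.3520
    (2,4) via y @ 1.3873
    (1,4) via x @ 2.0091
    (1,5) via y @ 2.4225
    (1,6) via y @ 3.4578
    (1,7) via y @ 4.4931  # hit
  → r_1 = 4.4931
beam 2: φ=-45°, α=150°
  direction (-0.8660, 0.5000); cell (2,2); t to first gridline: x 0.6004, y 0.6800 (then +1.1547 / +2.0000)
    (1,2) via x @ 0.6004
    (1,3) via y @ 0.6800
    (0,3) via x @ 1.7551  # hit
  → r_2 = 1.7551
beam 3: φ=45°, α=240°
  direction (-0.5000, -0.8660); cell (2,2); t to first gridline: x 1.0400, y 0.7621 (then +2.0000 / +1.1547)
    (2,1) via y @ 0.7621
    (1,1) via x @ 1.0400  # hit
  → r_3 = 1.0400
beam 4: φ=90°, α=285°
  direction (0.2588, -0.9659); cell (2,2); t to first gridline: x 1.8546, y 0.6833 (then +3.8637 / +1.0353)
    (2,1) via y @ 0.6833
    (2,0) via y @ 1.7186  # hit
  → r_4 = 1.7186

ranges = [4.4931, 1.7551, 1.0400, 1.7186]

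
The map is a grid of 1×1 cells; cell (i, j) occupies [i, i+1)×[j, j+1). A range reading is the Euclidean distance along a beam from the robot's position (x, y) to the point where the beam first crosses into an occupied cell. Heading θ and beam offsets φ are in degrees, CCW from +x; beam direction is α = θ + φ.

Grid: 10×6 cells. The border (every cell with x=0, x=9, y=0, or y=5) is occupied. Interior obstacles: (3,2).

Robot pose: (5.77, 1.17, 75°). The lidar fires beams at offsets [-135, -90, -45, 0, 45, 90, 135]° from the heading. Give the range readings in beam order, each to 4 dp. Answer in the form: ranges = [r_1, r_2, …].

ranges = [0.1963, 0.6568, 3.7297, 3.9651, 4.4225, 4.9383, 0.3400]

beam 1: φ=-135°, α=300°
  direction (0.5000, -0.8660); cell (5,1); t to first gridline: x 0.4600, y 0.1963 (then +2.0000 / +1.1547)
    (5,0) via y @ 0.1963  # hit
  → r_1 = 0.1963
beam 2: φ=-90°, α=345°
  direction (0.9659, -0.2588); cell (5,1); t to first gridline: x 0.2381, y 0.6568 (then +1.0353 / +3.8637)
    (6,1) via x @ 0.2381
    (6,0) via y @ 0.6568  # hit
  → r_2 = 0.6568
beam 3: φ=-45°, α=30°
  direction (0.8660, 0.5000); cell (5,1); t to first gridline: x 0.2656, y 1.6600 (then +1.1547 / +2.0000)
    (6,1) via x @ 0.2656
    (7,1) via x @ 1.4203
    (7,2) via y @ 1.6600
    (8,2) via x @ 2.5750
    (8,3) via y @ 3.6600
    (9,3) via x @ 3.7297  # hit
  → r_3 = 3.7297
beam 4: φ=0°, α=75°
  direction (0.2588, 0.9659); cell (5,1); t to first gridline: x 0.8887, y 0.8593 (then +3.8637 / +1.0353)
    (5,2) via y @ 0.8593
    (6,2) via x @ 0.8887
    (6,3) via y @ 1.8946
    (6,4) via y @ 2.9298
    (6,5) via y @ 3.9651  # hit
  → r_4 = 3.9651
beam 5: φ=45°, α=120°
  direction (-0.5000, 0.8660); cell (5,1); t to first gridline: x 1.5400, y 0.9584 (then +2.0000 / +1.1547)
    (5,2) via y @ 0.9584
    (4,2) via x @ 1.5400
    (4,3) via y @ 2.1131
    (4,4) via y @ 3.2678
    (3,4) via x @ 3.5400
    (3,5) via y @ 4.4225  # hit
  → r_5 = 4.4225
beam 6: φ=90°, α=165°
  direction (-0.9659, 0.2588); cell (5,1); t to first gridline: x 0.7972, y 3.2069 (then +1.0353 / +3.8637)
    (4,1) via x @ 0.7972
    (3,1) via x @ 1.8324
    (2,1) via x @ 2.8677
    (2,2) via y @ 3.2069
    (1,2) via x @ 3.9030
    (0,2) via x @ 4.9383  # hit
  → r_6 = 4.9383
beam 7: φ=135°, α=210°
  direction (-0.8660, -0.5000); cell (5,1); t to first gridline: x 0.8891, y 0.3400 (then +1.1547 / +2.0000)
    (5,0) via y @ 0.3400  # hit
  → r_7 = 0.3400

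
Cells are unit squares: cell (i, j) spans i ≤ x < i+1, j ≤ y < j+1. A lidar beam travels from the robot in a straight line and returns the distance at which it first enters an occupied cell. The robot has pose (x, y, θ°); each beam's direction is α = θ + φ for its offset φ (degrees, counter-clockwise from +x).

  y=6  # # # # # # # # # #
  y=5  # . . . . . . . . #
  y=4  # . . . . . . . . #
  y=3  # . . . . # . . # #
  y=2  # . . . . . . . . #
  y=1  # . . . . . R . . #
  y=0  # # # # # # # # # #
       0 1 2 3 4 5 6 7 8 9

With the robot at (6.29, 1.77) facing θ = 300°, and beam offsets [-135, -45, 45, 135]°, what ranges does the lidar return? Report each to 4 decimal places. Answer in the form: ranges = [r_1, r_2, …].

ranges = [5.4766, 0.7972, 2.8056, 4.3792]

beam 1: φ=-135°, α=165°
  direction (-0.9659, 0.2588); cell (6,1); t to first gridline: x 0.3002, y 0.8887 (then +1.0353 / +3.8637)
    (5,1) via x @ 0.3002
    (5,2) via y @ 0.8887
    (4,2) via x @ 1.3355
    (3,2) via x @ 2.3708
    (2,2) via x @ 3.4061
    (1,2) via x @ 4.4413
    (1,3) via y @ 4.7524
    (0,3) via x @ 5.4766  # hit
  → r_1 = 5.4766
beam 2: φ=-45°, α=255°
  direction (-0.2588, -0.9659); cell (6,1); t to first gridline: x 1.1205, y 0.7972 (then +3.8637 / +1.0353)
    (6,0) via y @ 0.7972  # hit
  → r_2 = 0.7972
beam 3: φ=45°, α=345°
  direction (0.9659, -0.2588); cell (6,1); t to first gridline: x 0.7350, y 2.9751 (then +1.0353 / +3.8637)
    (7,1) via x @ 0.7350
    (8,1) via x @ 1.7703
    (9,1) via x @ 2.8056  # hit
  → r_3 = 2.8056
beam 4: φ=135°, α=75°
  direction (0.2588, 0.9659); cell (6,1); t to first gridline: x 2.7432, y 0.2381 (then +3.8637 / +1.0353)
    (6,2) via y @ 0.2381
    (6,3) via y @ 1.2734
    (6,4) via y @ 2.3087
    (7,4) via x @ 2.7432
    (7,5) via y @ 3.3439
    (7,6) via y @ 4.3792  # hit
  → r_4 = 4.3792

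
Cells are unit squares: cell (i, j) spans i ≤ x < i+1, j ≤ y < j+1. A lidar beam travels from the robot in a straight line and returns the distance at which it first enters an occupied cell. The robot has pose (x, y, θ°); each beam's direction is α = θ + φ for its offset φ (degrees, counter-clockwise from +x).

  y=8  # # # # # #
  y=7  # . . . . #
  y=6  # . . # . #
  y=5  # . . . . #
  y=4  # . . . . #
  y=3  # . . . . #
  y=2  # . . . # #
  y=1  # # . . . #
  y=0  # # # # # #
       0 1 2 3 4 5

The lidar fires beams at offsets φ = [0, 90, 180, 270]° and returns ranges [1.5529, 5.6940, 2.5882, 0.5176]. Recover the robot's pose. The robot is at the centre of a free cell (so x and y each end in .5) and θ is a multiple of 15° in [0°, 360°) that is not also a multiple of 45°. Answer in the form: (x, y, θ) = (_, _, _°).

Enumerate (i+0.5, j+0.5, θ) over the 25 free cells and 16 admissible headings. For each, cast all 4 beams and compare to the given ranges.
  (4.5, 7.5, 150°): beam 1 = 1.0000 ≠ 1.5529 ✗
  (1.5, 7.5, 105°): beam 1 = 0.5176 ≠ 1.5529 ✗
  (3.5, 2.5, 75°): beam 1 = 5.6940 ≠ 1.5529 ✗
  …
  (2.5, 7.5, 165°): r_1=1.5529, r_2=5.6940, r_3=2.5882, r_4=0.5176 — all match ✓
No second candidate reproduces the full scan.

(x, y, θ) = (2.5, 7.5, 165°)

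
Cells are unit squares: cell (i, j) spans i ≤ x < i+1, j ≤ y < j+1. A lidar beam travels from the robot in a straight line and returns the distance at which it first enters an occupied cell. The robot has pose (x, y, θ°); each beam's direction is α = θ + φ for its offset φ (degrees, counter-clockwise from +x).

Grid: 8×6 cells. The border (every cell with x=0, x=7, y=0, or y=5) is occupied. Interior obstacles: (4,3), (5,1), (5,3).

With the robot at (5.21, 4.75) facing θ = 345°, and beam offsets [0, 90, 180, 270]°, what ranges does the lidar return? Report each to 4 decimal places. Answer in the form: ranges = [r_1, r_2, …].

beam 1: φ=0°, α=345°
  cosα=0.9659 sinα=-0.2588 | (5,4) | tMaxX 0.8179 tMaxY 2.8978 | tΔX 1.0353 tΔY 3.8637
    t=0.8179 [x] (6,4)
    t=1.8531 [x] (7,4) — stop
  → r_1 = 1.8531
beam 2: φ=90°, α=75°
  cosα=0.2588 sinα=0.9659 | (5,4) | tMaxX 3.0523 tMaxY 0.2588 | tΔX 3.8637 tΔY 1.0353
    t=0.2588 [y] (5,5) — stop
  → r_2 = 0.2588
beam 3: φ=180°, α=165°
  cosα=-0.9659 sinα=0.2588 | (5,4) | tMaxX 0.2174 tMaxY 0.9659 | tΔX 1.0353 tΔY 3.8637
    t=0.2174 [x] (4,4)
    t=0.9659 [y] (4,5) — stop
  → r_3 = 0.9659
beam 4: φ=270°, α=255°
  cosα=-0.2588 sinα=-0.9659 | (5,4) | tMaxX 0.8114 tMaxY 0.7765 | tΔX 3.8637 tΔY 1.0353
    t=0.7765 [y] (5,3) — stop
  → r_4 = 0.7765

ranges = [1.8531, 0.2588, 0.9659, 0.7765]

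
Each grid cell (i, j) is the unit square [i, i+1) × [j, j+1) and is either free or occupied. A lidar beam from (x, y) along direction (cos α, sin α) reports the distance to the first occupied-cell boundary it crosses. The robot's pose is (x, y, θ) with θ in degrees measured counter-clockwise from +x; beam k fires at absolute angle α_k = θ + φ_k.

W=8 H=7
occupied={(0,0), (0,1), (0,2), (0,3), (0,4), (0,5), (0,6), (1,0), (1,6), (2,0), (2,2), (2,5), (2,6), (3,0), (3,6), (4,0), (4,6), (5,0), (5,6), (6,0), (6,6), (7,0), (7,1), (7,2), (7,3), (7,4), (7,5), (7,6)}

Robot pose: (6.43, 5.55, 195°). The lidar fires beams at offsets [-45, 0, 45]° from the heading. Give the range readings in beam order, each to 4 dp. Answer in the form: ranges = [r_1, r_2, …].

ranges = [0.9000, 5.6215, 5.2539]

beam 1: φ=-45°, α=150°
  direction (-0.8660, 0.5000); cell (6,5); t to first gridline: x 0.4965, y 0.9000 (then +1.1547 / +2.0000)
    (5,5) via x @ 0.4965
    (5,6) via y @ 0.9000  # hit
  → r_1 = 0.9000
beam 2: φ=0°, α=195°
  direction (-0.9659, -0.2588); cell (6,5); t to first gridline: x 0.4452, y 2.1250 (then +1.0353 / +3.8637)
    (5,5) via x @ 0.4452
    (4,5) via x @ 1.4804
    (4,4) via y @ 2.1250
    (3,4) via x @ 2.5157
    (2,4) via x @ 3.5510
    (1,4) via x @ 4.5863
    (0,4) via x @ 5.6215  # hit
  → r_2 = 5.6215
beam 3: φ=45°, α=240°
  direction (-0.5000, -0.8660); cell (6,5); t to first gridline: x 0.8600, y 0.6351 (then +2.0000 / +1.1547)
    (6,4) via y @ 0.6351
    (5,4) via x @ 0.8600
    (5,3) via y @ 1.7898
    (4,3) via x @ 2.8600
    (4,2) via y @ 2.9445
    (4,1) via y @ 4.0992
    (3,1) via x @ 4.8600
    (3,0) via y @ 5.2539  # hit
  → r_3 = 5.2539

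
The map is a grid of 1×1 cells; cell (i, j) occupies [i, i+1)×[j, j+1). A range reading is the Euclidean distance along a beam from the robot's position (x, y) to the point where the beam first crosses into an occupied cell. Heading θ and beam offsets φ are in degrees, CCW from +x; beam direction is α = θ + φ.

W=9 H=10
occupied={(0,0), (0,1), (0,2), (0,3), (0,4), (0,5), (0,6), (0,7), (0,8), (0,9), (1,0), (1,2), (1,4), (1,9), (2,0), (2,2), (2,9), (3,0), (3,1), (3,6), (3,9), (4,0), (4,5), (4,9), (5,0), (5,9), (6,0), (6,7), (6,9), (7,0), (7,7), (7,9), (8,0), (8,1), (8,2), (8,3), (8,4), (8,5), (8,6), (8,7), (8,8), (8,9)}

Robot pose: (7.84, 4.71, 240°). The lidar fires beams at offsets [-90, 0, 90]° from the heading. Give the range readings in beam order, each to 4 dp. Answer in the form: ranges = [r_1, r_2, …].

beam 1: φ=-90°, α=150°
  direction (-0.8660, 0.5000); cell (7,4); t to first gridline: x 0.9699, y 0.5800 (then +1.1547 / +2.0000)
    (7,5) via y @ 0.5800
    (6,5) via x @ 0.9699
    (5,5) via x @ 2.1246
    (5,6) via y @ 2.5800
    (4,6) via x @ 3.2793
    (3,6) via x @ 4.4341  # hit
  → r_1 = 4.4341
beam 2: φ=0°, α=240°
  direction (-0.5000, -0.8660); cell (7,4); t to first gridline: x 1.6800, y 0.8198 (then +2.0000 / +1.1547)
    (7,3) via y @ 0.8198
    (6,3) via x @ 1.6800
    (6,2) via y @ 1.9745
    (6,1) via y @ 3.1292
    (5,1) via x @ 3.6800
    (5,0) via y @ 4.2839  # hit
  → r_2 = 4.2839
beam 3: φ=90°, α=330°
  direction (0.8660, -0.5000); cell (7,4); t to first gridline: x 0.1848, y 1.4200 (then +1.1547 / +2.0000)
    (8,4) via x @ 0.1848  # hit
  → r_3 = 0.1848

ranges = [4.4341, 4.2839, 0.1848]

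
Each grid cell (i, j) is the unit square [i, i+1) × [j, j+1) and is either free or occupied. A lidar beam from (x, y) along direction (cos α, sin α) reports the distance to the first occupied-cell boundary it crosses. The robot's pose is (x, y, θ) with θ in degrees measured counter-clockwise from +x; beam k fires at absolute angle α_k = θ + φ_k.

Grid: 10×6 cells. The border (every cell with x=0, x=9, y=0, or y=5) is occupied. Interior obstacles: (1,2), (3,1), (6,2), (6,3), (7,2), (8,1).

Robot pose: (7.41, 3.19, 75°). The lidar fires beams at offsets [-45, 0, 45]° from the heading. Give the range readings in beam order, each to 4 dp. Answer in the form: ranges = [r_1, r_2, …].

ranges = [1.8360, 1.8738, 0.8200]

beam 1: φ=-45°, α=30°
  d=(0.8660,0.5000)  start (7,3)  tX=0.6813 tY=1.6200  stride 1/|dx|=1.1547 1/|dy|=2.0000
    cross x-line → (8,3), t=0.6813
    cross y-line → (8,4), t=1.6200
    cross x-line → (9,4), t=1.8360 (wall)
  → r_1 = 1.8360
beam 2: φ=0°, α=75°
  d=(0.2588,0.9659)  start (7,3)  tX=2.2796 tY=0.8386  stride 1/|dx|=3.8637 1/|dy|=1.0353
    cross y-line → (7,4), t=0.8386
    cross y-line → (7,5), t=1.8738 (wall)
  → r_2 = 1.8738
beam 3: φ=45°, α=120°
  d=(-0.5000,0.8660)  start (7,3)  tX=0.8200 tY=0.9353  stride 1/|dx|=2.0000 1/|dy|=1.1547
    cross x-line → (6,3), t=0.8200 (wall)
  → r_3 = 0.8200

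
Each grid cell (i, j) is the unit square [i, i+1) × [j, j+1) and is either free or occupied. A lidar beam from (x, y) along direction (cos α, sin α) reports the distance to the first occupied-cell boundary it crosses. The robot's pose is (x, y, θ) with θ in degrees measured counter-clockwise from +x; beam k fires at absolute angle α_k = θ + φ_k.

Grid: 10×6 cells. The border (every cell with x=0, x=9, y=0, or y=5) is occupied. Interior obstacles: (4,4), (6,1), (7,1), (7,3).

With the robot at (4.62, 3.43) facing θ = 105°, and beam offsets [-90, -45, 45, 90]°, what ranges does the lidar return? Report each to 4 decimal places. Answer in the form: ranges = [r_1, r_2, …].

beam 1: φ=-90°, α=15°
  direction (0.9659, 0.2588); cell (4,3); t to first gridline: x 0.3934, y 2.2023 (then +1.0353 / +3.8637)
    (5,3) via x @ 0.3934
    (6,3) via x @ 1.4287
    (6,4) via y @ 2.2023
    (7,4) via x @ 2.4640
    (8,4) via x @ 3.4992
    (9,4) via x @ 4.5345  # hit
  → r_1 = 4.5345
beam 2: φ=-45°, α=60°
  direction (0.5000, 0.8660); cell (4,3); t to first gridline: x 0.7600, y 0.6582 (then +2.0000 / +1.1547)
    (4,4) via y @ 0.6582  # hit
  → r_2 = 0.6582
beam 3: φ=45°, α=150°
  direction (-0.8660, 0.5000); cell (4,3); t to first gridline: x 0.7159, y 1.1400 (then +1.1547 / +2.0000)
    (3,3) via x @ 0.7159
    (3,4) via y @ 1.1400
    (2,4) via x @ 1.8706
    (1,4) via x @ 3.0253
    (1,5) via y @ 3.1400  # hit
  → r_3 = 3.1400
beam 4: φ=90°, α=195°
  direction (-0.9659, -0.2588); cell (4,3); t to first gridline: x 0.6419, y 1.6614 (then +1.0353 / +3.8637)
    (3,3) via x @ 0.6419
    (3,2) via y @ 1.6614
    (2,2) via x @ 1.6771
    (1,2) via x @ 2.7124
    (0,2) via x @ 3.7477  # hit
  → r_4 = 3.7477

ranges = [4.5345, 0.6582, 3.1400, 3.7477]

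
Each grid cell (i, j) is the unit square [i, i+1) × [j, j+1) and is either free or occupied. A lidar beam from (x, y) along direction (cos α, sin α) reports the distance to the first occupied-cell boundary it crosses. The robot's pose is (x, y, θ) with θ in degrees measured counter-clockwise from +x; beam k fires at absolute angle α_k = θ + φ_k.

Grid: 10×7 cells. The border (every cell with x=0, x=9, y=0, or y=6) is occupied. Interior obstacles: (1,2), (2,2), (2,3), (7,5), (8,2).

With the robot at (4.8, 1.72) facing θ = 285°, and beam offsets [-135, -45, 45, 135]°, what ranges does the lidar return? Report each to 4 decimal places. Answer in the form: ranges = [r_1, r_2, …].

ranges = [2.0785, 0.8314, 1.4400, 4.4000]

beam 1: φ=-135°, α=150°
  direction (-0.8660, 0.5000); cell (4,1); t to first gridline: x 0.9238, y 0.5600 (then +1.1547 / +2.0000)
    (4,2) via y @ 0.5600
    (3,2) via x @ 0.9238
    (2,2) via x @ 2.0785  # hit
  → r_1 = 2.0785
beam 2: φ=-45°, α=240°
  direction (-0.5000, -0.8660); cell (4,1); t to first gridline: x 1.6000, y 0.8314 (then +2.0000 / +1.1547)
    (4,0) via y @ 0.8314  # hit
  → r_2 = 0.8314
beam 3: φ=45°, α=330°
  direction (0.8660, -0.5000); cell (4,1); t to first gridline: x 0.2309, y 1.4400 (then +1.1547 / +2.0000)
    (5,1) via x @ 0.2309
    (6,1) via x @ 1.3856
    (6,0) via y @ 1.4400  # hit
  → r_3 = 1.4400
beam 4: φ=135°, α=60°
  direction (0.5000, 0.8660); cell (4,1); t to first gridline: x 0.4000, y 0.3233 (then +2.0000 / +1.1547)
    (4,2) via y @ 0.3233
    (5,2) via x @ 0.4000
    (5,3) via y @ 1.4780
    (6,3) via x @ 2.4000
    (6,4) via y @ 2.6327
    (6,5) via y @ 3.7874
    (7,5) via x @ 4.4000  # hit
  → r_4 = 4.4000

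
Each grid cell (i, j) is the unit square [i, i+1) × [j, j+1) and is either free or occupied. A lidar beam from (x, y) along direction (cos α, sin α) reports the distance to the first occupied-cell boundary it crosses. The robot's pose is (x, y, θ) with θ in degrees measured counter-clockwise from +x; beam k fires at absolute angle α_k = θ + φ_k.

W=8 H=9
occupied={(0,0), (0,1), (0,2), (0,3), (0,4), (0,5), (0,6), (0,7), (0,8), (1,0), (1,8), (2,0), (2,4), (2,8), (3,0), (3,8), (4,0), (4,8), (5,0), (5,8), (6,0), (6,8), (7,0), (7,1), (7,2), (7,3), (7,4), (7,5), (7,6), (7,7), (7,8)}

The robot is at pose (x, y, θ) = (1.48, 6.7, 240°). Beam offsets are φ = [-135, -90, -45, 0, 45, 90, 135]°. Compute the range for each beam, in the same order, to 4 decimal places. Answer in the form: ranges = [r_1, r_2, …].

ranges = [1.3459, 0.5543, 0.4969, 0.9600, 2.0091, 6.3739, 5.0228]

beam 1: φ=-135°, α=105°
  direction (-0.2588, 0.9659); cell (1,6); t to first gridline: x 1.8546, y 0.3106 (then +3.8637 / +1.0353)
    (1,7) via y @ 0.3106
    (1,8) via y @ 1.3459  # hit
  → r_1 = 1.3459
beam 2: φ=-90°, α=150°
  direction (-0.8660, 0.5000); cell (1,6); t to first gridline: x 0.5543, y 0.6000 (then +1.1547 / +2.0000)
    (0,6) via x @ 0.5543  # hit
  → r_2 = 0.5543
beam 3: φ=-45°, α=195°
  direction (-0.9659, -0.2588); cell (1,6); t to first gridline: x 0.4969, y 2.7046 (then +1.0353 / +3.8637)
    (0,6) via x @ 0.4969  # hit
  → r_3 = 0.4969
beam 4: φ=0°, α=240°
  direction (-0.5000, -0.8660); cell (1,6); t to first gridline: x 0.9600, y 0.8083 (then +2.0000 / +1.1547)
    (1,5) via y @ 0.8083
    (0,5) via x @ 0.9600  # hit
  → r_4 = 0.9600
beam 5: φ=45°, α=285°
  direction (0.2588, -0.9659); cell (1,6); t to first gridline: x 2.0091, y 0.7247 (then +3.8637 / +1.0353)
    (1,5) via y @ 0.7247
    (1,4) via y @ 1.7600
    (2,4) via x @ 2.0091  # hit
  → r_5 = 2.0091
beam 6: φ=90°, α=330°
  direction (0.8660, -0.5000); cell (1,6); t to first gridline: x 0.6004, y 1.4000 (then +1.1547 / +2.0000)
    (2,6) via x @ 0.6004
    (2,5) via y @ 1.4000
    (3,5) via x @ 1.7551
    (4,5) via x @ 2.9098
    (4,4) via y @ 3.4000
    (5,4) via x @ 4.0645
    (6,4) via x @ 5.2192
    (6,3) via y @ 5.4000
    (7,3) via x @ 6.3739  # hit
  → r_6 = 6.3739
beam 7: φ=135°, α=15°
  direction (0.9659, 0.2588); cell (1,6); t to first gridline: x 0.5383, y 1.1591 (then +1.0353 / +3.8637)
    (2,6) via x @ 0.5383
    (2,7) via y @ 1.1591
    (3,7) via x @ 1.5736
    (4,7) via x @ 2.6089
    (5,7) via x @ 3.6442
    (6,7) via x @ 4.6794
    (6,8) via y @ 5.0228  # hit
  → r_7 = 5.0228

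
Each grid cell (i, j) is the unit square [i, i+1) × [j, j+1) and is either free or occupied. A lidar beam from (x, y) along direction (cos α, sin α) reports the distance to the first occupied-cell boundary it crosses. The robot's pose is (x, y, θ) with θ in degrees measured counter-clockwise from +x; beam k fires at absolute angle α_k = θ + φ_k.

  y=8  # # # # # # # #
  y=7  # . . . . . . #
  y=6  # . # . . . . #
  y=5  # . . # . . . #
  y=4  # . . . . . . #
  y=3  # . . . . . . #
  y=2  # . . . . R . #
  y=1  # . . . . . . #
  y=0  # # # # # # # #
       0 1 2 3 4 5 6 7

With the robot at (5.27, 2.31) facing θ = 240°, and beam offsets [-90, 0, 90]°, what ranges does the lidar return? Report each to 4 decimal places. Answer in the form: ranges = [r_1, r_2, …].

beam 1: φ=-90°, α=150°
  d=(-0.8660,0.5000)  start (5,2)  tX=0.3118 tY=1.3800  stride 1/|dx|=1.1547 1/|dy|=2.0000
    cross x-line → (4,2), t=0.3118
    cross y-line → (4,3), t=1.3800
    cross x-line → (3,3), t=1.4665
    cross x-line → (2,3), t=2.6212
    cross y-line → (2,4), t=3.3800
    cross x-line → (1,4), t=3.7759
    cross x-line → (0,4), t=4.9306 (wall)
  → r_1 = 4.9306
beam 2: φ=0°, α=240°
  d=(-0.5000,-0.8660)  start (5,2)  tX=0.5400 tY=0.3580  stride 1/|dx|=2.0000 1/|dy|=1.1547
    cross y-line → (5,1), t=0.3580
    cross x-line → (4,1), t=0.5400
    cross y-line → (4,0), t=1.5127 (wall)
  → r_2 = 1.5127
beam 3: φ=90°, α=330°
  d=(0.8660,-0.5000)  start (5,2)  tX=0.8429 tY=0.6200  stride 1/|dx|=1.1547 1/|dy|=2.0000
    cross y-line → (5,1), t=0.6200
    cross x-line → (6,1), t=0.8429
    cross x-line → (7,1), t=1.9976 (wall)
  → r_3 = 1.9976

ranges = [4.9306, 1.5127, 1.9976]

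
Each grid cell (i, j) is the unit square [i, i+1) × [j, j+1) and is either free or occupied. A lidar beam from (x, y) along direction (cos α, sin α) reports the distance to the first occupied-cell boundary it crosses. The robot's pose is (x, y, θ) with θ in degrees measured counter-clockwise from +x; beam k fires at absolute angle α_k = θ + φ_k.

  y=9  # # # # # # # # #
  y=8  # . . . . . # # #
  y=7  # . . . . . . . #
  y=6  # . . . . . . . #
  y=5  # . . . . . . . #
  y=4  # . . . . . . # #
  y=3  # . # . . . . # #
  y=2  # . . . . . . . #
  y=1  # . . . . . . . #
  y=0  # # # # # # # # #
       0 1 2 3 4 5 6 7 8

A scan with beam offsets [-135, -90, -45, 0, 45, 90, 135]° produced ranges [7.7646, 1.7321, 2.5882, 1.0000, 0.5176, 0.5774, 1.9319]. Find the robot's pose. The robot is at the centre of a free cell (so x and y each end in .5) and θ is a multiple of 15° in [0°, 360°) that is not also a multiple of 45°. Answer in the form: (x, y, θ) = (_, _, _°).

Candidates: 51 free-cell centres × 16 headings = 816 poses. Raycast each; keep the one whose scan matches to 4 dp.
  (5.5, 7.5, 300°): beam 1 = 4.6587 ≠ 7.7646 ✗
  (3.5, 5.5, 300°): beam 1 = 2.5882 ≠ 7.7646 ✗
  (7.5, 7.5, 75°): beam 1 = 1.0000 ≠ 7.7646 ✗
  …
  (3.5, 1.5, 210°): r_1=7.7646, r_2=1.7321, r_3=2.5882, r_4=1.0000, r_5=0.5176, r_6=0.5774, r_7=1.9319 — all match ✓
No second candidate reproduces the full scan.

(x, y, θ) = (3.5, 1.5, 210°)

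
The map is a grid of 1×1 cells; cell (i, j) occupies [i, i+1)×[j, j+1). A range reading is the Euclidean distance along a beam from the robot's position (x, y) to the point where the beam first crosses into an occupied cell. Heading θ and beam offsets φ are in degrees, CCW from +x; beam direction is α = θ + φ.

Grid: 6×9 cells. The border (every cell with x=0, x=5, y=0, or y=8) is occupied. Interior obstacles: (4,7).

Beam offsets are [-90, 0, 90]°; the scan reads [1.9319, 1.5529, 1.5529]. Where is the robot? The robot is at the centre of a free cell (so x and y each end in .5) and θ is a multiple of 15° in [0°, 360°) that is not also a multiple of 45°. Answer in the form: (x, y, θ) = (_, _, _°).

(x, y, θ) = (2.5, 6.5, 105°)

Candidates: 27 free-cell centres × 16 headings = 432 poses. Raycast each; keep the one whose scan matches to 4 dp.
  (4.5, 5.5, 330°): beam 1 = 5.1962 ≠ 1.9319 ✗
  (4.5, 2.5, 330°): beam 1 = 1.7321 ≠ 1.9319 ✗
  (2.5, 4.5, 75°): beam 1 = 2.5882 ≠ 1.9319 ✗
  (1.5, 2.5, 165°): beam 1 = 5.6940 ≠ 1.9319 ✗
  …
  (2.5, 6.5, 105°): r_1=1.9319, r_2=1.5529, r_3=1.5529 — all match ✓
No second candidate reproduces the full scan.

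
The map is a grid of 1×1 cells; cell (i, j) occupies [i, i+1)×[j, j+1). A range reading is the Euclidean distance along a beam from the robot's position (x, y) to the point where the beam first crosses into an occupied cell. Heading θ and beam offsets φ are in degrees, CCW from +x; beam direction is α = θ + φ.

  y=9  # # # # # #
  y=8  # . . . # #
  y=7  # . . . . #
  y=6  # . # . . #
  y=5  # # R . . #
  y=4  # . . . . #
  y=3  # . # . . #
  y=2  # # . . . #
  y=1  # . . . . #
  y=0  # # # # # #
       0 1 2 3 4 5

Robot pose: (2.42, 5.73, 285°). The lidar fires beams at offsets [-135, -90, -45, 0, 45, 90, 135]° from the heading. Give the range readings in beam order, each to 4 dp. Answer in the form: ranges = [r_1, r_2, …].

ranges = [0.4850, 0.4348, 0.8400, 1.7910, 2.9791, 2.6710, 0.3118]

beam 1: φ=-135°, α=150°
  direction (-0.8660, 0.5000); cell (2,5); t to first gridline: x 0.4850, y 0.5400 (then +1.1547 / +2.0000)
    (1,5) via x @ 0.4850  # hit
  → r_1 = 0.4850
beam 2: φ=-90°, α=195°
  direction (-0.9659, -0.2588); cell (2,5); t to first gridline: x 0.4348, y 2.8205 (then +1.0353 / +3.8637)
    (1,5) via x @ 0.4348  # hit
  → r_2 = 0.4348
beam 3: φ=-45°, α=240°
  direction (-0.5000, -0.8660); cell (2,5); t to first gridline: x 0.8400, y 0.8429 (then +2.0000 / +1.1547)
    (1,5) via x @ 0.8400  # hit
  → r_3 = 0.8400
beam 4: φ=0°, α=285°
  direction (0.2588, -0.9659); cell (2,5); t to first gridline: x 2.2409, y 0.7558 (then +3.8637 / +1.0353)
    (2,4) via y @ 0.7558
    (2,3) via y @ 1.7910  # hit
  → r_4 = 1.7910
beam 5: φ=45°, α=330°
  direction (0.8660, -0.5000); cell (2,5); t to first gridline: x 0.6697, y 1.4600 (then +1.1547 / +2.0000)
    (3,5) via x @ 0.6697
    (3,4) via y @ 1.4600
    (4,4) via x @ 1.8244
    (5,4) via x @ 2.9791  # hit
  → r_5 = 2.9791
beam 6: φ=90°, α=15°
  direction (0.9659, 0.2588); cell (2,5); t to first gridline: x 0.6005, y 1.0432 (then +1.0353 / +3.8637)
    (3,5) via x @ 0.6005
    (3,6) via y @ 1.0432
    (4,6) via x @ 1.6357
    (5,6) via x @ 2.6710  # hit
  → r_6 = 2.6710
beam 7: φ=135°, α=60°
  direction (0.5000, 0.8660); cell (2,5); t to first gridline: x 1.1600, y 0.3118 (then +2.0000 / +1.1547)
    (2,6) via y @ 0.3118  # hit
  → r_7 = 0.3118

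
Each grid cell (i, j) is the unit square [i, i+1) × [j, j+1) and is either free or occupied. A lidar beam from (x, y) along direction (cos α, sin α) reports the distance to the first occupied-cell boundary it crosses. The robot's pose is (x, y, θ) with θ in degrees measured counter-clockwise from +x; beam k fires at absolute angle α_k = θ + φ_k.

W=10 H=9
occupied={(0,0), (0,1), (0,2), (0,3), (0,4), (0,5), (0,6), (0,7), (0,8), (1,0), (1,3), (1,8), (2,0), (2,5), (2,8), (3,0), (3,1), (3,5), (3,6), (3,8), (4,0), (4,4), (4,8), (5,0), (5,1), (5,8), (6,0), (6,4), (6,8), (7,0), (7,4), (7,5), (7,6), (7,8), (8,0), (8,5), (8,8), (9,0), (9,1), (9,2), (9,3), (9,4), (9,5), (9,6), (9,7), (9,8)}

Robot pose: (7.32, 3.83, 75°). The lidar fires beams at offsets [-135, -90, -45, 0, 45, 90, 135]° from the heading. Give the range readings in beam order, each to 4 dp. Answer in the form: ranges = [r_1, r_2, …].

ranges = [3.2678, 1.7393, 0.3400, 0.1760, 0.1963, 0.6568, 3.8336]

beam 1: φ=-135°, α=300°
  dir = (cos 300°, sin 300°) = (0.5000, -0.8660); from cell (7,3)
  next x-line at t=1.3600, next y-line at t=0.9584; Δt_x=2.0000, Δt_y=1.1547
    y: enter (7,2) at t=0.9584
    x: enter (8,2) at t=1.3600
    y: enter (8,1) at t=2.1131
    y: enter (8,0) at t=3.2678 ← occupied
  → r_1 = 3.2678
beam 2: φ=-90°, α=345°
  dir = (cos 345°, sin 345°) = (0.9659, -0.2588); from cell (7,3)
  next x-line at t=0.7040, next y-line at t=3.2069; Δt_x=1.0353, Δt_y=3.8637
    x: enter (8,3) at t=0.7040
    x: enter (9,3) at t=1.7393 ← occupied
  → r_2 = 1.7393
beam 3: φ=-45°, α=30°
  dir = (cos 30°, sin 30°) = (0.8660, 0.5000); from cell (7,3)
  next x-line at t=0.7852, next y-line at t=0.3400; Δt_x=1.1547, Δt_y=2.0000
    y: enter (7,4) at t=0.3400 ← occupied
  → r_3 = 0.3400
beam 4: φ=0°, α=75°
  dir = (cos 75°, sin 75°) = (0.2588, 0.9659); from cell (7,3)
  next x-line at t=2.6273, next y-line at t=0.1760; Δt_x=3.8637, Δt_y=1.0353
    y: enter (7,4) at t=0.1760 ← occupied
  → r_4 = 0.1760
beam 5: φ=45°, α=120°
  dir = (cos 120°, sin 120°) = (-0.5000, 0.8660); from cell (7,3)
  next x-line at t=0.6400, next y-line at t=0.1963; Δt_x=2.0000, Δt_y=1.1547
    y: enter (7,4) at t=0.1963 ← occupied
  → r_5 = 0.1963
beam 6: φ=90°, α=165°
  dir = (cos 165°, sin 165°) = (-0.9659, 0.2588); from cell (7,3)
  next x-line at t=0.3313, next y-line at t=0.6568; Δt_x=1.0353, Δt_y=3.8637
    x: enter (6,3) at t=0.3313
    y: enter (6,4) at t=0.6568 ← occupied
  → r_6 = 0.6568
beam 7: φ=135°, α=210°
  dir = (cos 210°, sin 210°) = (-0.8660, -0.5000); from cell (7,3)
  next x-line at t=0.3695, next y-line at t=1.6600; Δt_x=1.1547, Δt_y=2.0000
    x: enter (6,3) at t=0.3695
    x: enter (5,3) at t=1.5242
    y: enter (5,2) at t=1.6600
    x: enter (4,2) at t=2.6789
    y: enter (4,1) at t=3.6600
    x: enter (3,1) at t=3.8336 ← occupied
  → r_7 = 3.8336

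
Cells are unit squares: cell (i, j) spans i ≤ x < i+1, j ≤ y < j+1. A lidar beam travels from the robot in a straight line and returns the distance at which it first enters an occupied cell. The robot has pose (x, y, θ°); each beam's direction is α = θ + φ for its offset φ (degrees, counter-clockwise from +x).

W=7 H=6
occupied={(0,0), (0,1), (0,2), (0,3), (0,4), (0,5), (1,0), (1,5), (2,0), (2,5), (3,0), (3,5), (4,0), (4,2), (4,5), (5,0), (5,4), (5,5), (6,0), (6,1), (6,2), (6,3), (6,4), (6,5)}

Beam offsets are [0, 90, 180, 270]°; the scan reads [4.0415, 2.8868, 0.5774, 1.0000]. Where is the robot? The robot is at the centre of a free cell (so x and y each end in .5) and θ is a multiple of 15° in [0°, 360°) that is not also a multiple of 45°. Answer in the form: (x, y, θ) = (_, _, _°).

Enumerate (i+0.5, j+0.5, θ) over the 18 free cells and 16 admissible headings. For each, cast all 4 beams and compare to the given ranges.
  (5.5, 3.5, 255°): beam 1 = 2.5882 ≠ 4.0415 ✗
  (2.5, 3.5, 105°): beam 1 = 1.5529 ≠ 4.0415 ✗
  (5.5, 1.5, 30°): beam 1 = 0.5774 ≠ 4.0415 ✗
  …
  (3.5, 4.5, 240°): r_1=4.0415, r_2=2.8868, r_3=0.5774, r_4=1.0000 — all match ✓
Only this pose fits every beam.

(x, y, θ) = (3.5, 4.5, 240°)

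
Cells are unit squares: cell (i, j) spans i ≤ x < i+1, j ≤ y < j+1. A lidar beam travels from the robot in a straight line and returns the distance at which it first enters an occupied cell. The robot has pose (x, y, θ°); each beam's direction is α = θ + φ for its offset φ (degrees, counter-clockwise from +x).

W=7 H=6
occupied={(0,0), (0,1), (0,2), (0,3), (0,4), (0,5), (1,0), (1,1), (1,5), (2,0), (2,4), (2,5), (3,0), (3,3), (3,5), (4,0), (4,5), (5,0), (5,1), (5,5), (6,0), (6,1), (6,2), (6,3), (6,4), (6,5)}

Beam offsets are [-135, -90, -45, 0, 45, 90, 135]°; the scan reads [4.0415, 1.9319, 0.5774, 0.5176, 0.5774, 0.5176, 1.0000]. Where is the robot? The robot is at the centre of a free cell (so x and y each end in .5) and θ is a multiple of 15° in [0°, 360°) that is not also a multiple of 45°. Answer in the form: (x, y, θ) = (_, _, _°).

Enumerate (i+0.5, j+0.5, θ) over the 16 free cells and 16 admissible headings. For each, cast all 7 beams and compare to the given ranges.
  (3.5, 2.5, 300°): beam 1 = 2.5882 ≠ 4.0415 ✗
  (4.5, 3.5, 285°): beam 1 = 0.5774 ≠ 4.0415 ✗
  (1.5, 2.5, 195°): beam 1 = 1.7321 ≠ 4.0415 ✗
  (4.5, 1.5, 60°): beam 1 = 0.5176 ≠ 4.0415 ✗
  …
  (5.5, 4.5, 15°): r_1=4.0415, r_2=1.9319, r_3=0.5774, r_4=0.5176, r_5=0.5774, r_6=0.5176, r_7=1.0000 — all match ✓
No second candidate reproduces the full scan.

(x, y, θ) = (5.5, 4.5, 15°)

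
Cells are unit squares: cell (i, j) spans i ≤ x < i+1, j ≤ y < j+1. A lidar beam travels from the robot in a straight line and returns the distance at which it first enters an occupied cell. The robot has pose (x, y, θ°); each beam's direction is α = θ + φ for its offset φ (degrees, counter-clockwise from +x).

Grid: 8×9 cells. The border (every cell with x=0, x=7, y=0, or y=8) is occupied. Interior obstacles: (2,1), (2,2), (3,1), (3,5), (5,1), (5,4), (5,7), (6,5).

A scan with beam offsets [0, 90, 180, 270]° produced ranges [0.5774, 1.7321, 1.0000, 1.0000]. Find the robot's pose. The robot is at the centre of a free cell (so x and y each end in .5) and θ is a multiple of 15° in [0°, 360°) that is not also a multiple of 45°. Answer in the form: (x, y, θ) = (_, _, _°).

(x, y, θ) = (6.5, 2.5, 30°)

The pose lattice has 34·16 = 544 candidates. Test each by forward raycasting.
  (4.5, 6.5, 345°): beam 1 = 1.9319 ≠ 0.5774 ✗
  (6.5, 7.5, 15°): beam 1 = 0.5176 ≠ 0.5774 ✗
  (4.5, 1.5, 120°): beam 1 = 7.0000 ≠ 0.5774 ✗
  …
  (6.5, 2.5, 30°): r_1=0.5774, r_2=1.7321, r_3=1.0000, r_4=1.0000 — all match ✓
No second candidate reproduces the full scan.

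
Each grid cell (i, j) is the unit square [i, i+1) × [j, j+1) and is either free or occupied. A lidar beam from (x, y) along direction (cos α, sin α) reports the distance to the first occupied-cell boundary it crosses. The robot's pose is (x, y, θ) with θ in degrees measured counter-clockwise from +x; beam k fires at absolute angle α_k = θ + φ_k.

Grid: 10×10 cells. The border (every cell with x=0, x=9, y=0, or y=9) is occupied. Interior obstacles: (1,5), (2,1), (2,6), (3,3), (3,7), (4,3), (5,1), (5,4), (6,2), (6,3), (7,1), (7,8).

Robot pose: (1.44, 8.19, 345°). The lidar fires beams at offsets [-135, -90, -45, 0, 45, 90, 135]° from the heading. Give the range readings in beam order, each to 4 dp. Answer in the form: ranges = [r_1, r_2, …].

beam 1: φ=-135°, α=210°
  cosα=-0.8660 sinα=-0.5000 | (1,8) | tMaxX 0.5081 tMaxY 0.3800 | tΔX 1.1547 tΔY 2.0000
    t=0.3800 [y] (1,7)
    t=0.5081 [x] (0,7) — stop
  → r_1 = 0.5081
beam 2: φ=-90°, α=255°
  cosα=-0.2588 sinα=-0.9659 | (1,8) | tMaxX 1.7000 tMaxY 0.1967 | tΔX 3.8637 tΔY 1.0353
    t=0.1967 [y] (1,7)
    t=1.2320 [y] (1,6)
    t=1.7000 [x] (0,6) — stop
  → r_2 = 1.7000
beam 3: φ=-45°, α=300°
  cosα=0.5000 sinα=-0.8660 | (1,8) | tMaxX 1.1200 tMaxY 0.2194 | tΔX 2.0000 tΔY 1.1547
    t=0.2194 [y] (1,7)
    t=1.1200 [x] (2,7)
    t=1.3741 [y] (2,6) — stop
  → r_3 = 1.3741
beam 4: φ=0°, α=345°
  cosα=0.9659 sinα=-0.2588 | (1,8) | tMaxX 0.5798 tMaxY 0.7341 | tΔX 1.0353 tΔY 3.8637
    t=0.5798 [x] (2,8)
    t=0.7341 [y] (2,7)
    t=1.6150 [x] (3,7) — stop
  → r_4 = 1.6150
beam 5: φ=45°, α=30°
  cosα=0.8660 sinα=0.5000 | (1,8) | tMaxX 0.6466 tMaxY 1.6200 | tΔX 1.1547 tΔY 2.0000
    t=0.6466 [x] (2,8)
    t=1.6200 [y] (2,9) — stop
  → r_5 = 1.6200
beam 6: φ=90°, α=75°
  cosα=0.2588 sinα=0.9659 | (1,8) | tMaxX 2.1637 tMaxY 0.8386 | tΔX 3.8637 tΔY 1.0353
    t=0.8386 [y] (1,9) — stop
  → r_6 = 0.8386
beam 7: φ=135°, α=120°
  cosα=-0.5000 sinα=0.8660 | (1,8) | tMaxX 0.8800 tMaxY 0.9353 | tΔX 2.0000 tΔY 1.1547
    t=0.8800 [x] (0,8) — stop
  → r_7 = 0.8800

ranges = [0.5081, 1.7000, 1.3741, 1.6150, 1.6200, 0.8386, 0.8800]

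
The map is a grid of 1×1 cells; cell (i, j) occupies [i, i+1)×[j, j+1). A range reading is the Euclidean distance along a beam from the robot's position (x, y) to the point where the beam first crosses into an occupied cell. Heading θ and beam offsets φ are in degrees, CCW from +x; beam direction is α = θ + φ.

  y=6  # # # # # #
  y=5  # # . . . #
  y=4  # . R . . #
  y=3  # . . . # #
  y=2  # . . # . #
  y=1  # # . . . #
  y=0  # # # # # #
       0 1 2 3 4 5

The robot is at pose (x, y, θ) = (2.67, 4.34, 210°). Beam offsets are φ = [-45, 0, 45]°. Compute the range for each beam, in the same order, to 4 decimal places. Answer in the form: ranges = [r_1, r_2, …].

ranges = [1.7289, 1.9283, 2.5887]

beam 1: φ=-45°, α=165°
  dir = (cos 165°, sin 165°) = (-0.9659, 0.2588); from cell (2,4)
  next x-line at t=0.6936, next y-line at t=2.5500; Δt_x=1.0353, Δt_y=3.8637
    x: enter (1,4) at t=0.6936
    x: enter (0,4) at t=1.7289 ← occupied
  → r_1 = 1.7289
beam 2: φ=0°, α=210°
  dir = (cos 210°, sin 210°) = (-0.8660, -0.5000); from cell (2,4)
  next x-line at t=0.7736, next y-line at t=0.6800; Δt_x=1.1547, Δt_y=2.0000
    y: enter (2,3) at t=0.6800
    x: enter (1,3) at t=0.7736
    x: enter (0,3) at t=1.9283 ← occupied
  → r_2 = 1.9283
beam 3: φ=45°, α=255°
  dir = (cos 255°, sin 255°) = (-0.2588, -0.9659); from cell (2,4)
  next x-line at t=2.5887, next y-line at t=0.3520; Δt_x=3.8637, Δt_y=1.0353
    y: enter (2,3) at t=0.3520
    y: enter (2,2) at t=1.3873
    y: enter (2,1) at t=2.4225
    x: enter (1,1) at t=2.5887 ← occupied
  → r_3 = 2.5887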